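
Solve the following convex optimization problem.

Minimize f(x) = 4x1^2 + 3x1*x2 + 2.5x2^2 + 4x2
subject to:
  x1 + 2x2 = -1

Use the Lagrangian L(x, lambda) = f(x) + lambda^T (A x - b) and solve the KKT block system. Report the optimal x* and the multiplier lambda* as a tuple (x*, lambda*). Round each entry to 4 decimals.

Form the Lagrangian:
  L(x, lambda) = (1/2) x^T Q x + c^T x + lambda^T (A x - b)
Stationarity (grad_x L = 0): Q x + c + A^T lambda = 0.
Primal feasibility: A x = b.

This gives the KKT block system:
  [ Q   A^T ] [ x     ]   [-c ]
  [ A    0  ] [ lambda ] = [ b ]

Solving the linear system:
  x*      = (0.36, -0.68)
  lambda* = (-0.84)
  f(x*)   = -1.78

x* = (0.36, -0.68), lambda* = (-0.84)


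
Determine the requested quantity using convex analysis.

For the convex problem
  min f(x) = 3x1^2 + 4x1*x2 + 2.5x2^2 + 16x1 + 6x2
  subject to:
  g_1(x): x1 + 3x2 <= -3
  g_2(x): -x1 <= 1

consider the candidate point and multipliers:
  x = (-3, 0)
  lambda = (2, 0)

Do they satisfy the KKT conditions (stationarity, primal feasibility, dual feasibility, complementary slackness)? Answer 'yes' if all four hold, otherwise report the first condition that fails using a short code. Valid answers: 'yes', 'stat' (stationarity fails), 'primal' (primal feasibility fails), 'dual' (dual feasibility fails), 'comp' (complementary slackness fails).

Gradient of f: grad f(x) = Q x + c = (-2, -6)
Constraint values g_i(x) = a_i^T x - b_i:
  g_1((-3, 0)) = 0
  g_2((-3, 0)) = 2
Stationarity residual: grad f(x) + sum_i lambda_i a_i = (0, 0)
  -> stationarity OK
Primal feasibility (all g_i <= 0): FAILS
Dual feasibility (all lambda_i >= 0): OK
Complementary slackness (lambda_i * g_i(x) = 0 for all i): OK

Verdict: the first failing condition is primal_feasibility -> primal.

primal


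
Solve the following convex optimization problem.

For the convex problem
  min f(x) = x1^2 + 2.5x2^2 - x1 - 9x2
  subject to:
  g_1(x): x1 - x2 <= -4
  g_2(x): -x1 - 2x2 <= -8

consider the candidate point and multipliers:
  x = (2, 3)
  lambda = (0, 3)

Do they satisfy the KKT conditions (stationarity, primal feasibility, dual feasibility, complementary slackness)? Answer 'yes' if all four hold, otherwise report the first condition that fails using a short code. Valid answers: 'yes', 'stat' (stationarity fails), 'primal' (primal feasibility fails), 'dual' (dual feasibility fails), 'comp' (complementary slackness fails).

Gradient of f: grad f(x) = Q x + c = (3, 6)
Constraint values g_i(x) = a_i^T x - b_i:
  g_1((2, 3)) = 3
  g_2((2, 3)) = 0
Stationarity residual: grad f(x) + sum_i lambda_i a_i = (0, 0)
  -> stationarity OK
Primal feasibility (all g_i <= 0): FAILS
Dual feasibility (all lambda_i >= 0): OK
Complementary slackness (lambda_i * g_i(x) = 0 for all i): OK

Verdict: the first failing condition is primal_feasibility -> primal.

primal


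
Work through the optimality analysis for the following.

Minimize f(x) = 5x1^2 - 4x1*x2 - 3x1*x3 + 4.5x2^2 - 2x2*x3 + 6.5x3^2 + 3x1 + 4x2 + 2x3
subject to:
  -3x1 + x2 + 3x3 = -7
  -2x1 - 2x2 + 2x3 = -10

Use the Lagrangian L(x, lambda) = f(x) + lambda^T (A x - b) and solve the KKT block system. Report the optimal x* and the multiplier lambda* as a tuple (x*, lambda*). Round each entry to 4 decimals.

Form the Lagrangian:
  L(x, lambda) = (1/2) x^T Q x + c^T x + lambda^T (A x - b)
Stationarity (grad_x L = 0): Q x + c + A^T lambda = 0.
Primal feasibility: A x = b.

This gives the KKT block system:
  [ Q   A^T ] [ x     ]   [-c ]
  [ A    0  ] [ lambda ] = [ b ]

Solving the linear system:
  x*      = (2.1765, 2, -0.8235)
  lambda* = (1.0735, 8.0074)
  f(x*)   = 50.2353

x* = (2.1765, 2, -0.8235), lambda* = (1.0735, 8.0074)


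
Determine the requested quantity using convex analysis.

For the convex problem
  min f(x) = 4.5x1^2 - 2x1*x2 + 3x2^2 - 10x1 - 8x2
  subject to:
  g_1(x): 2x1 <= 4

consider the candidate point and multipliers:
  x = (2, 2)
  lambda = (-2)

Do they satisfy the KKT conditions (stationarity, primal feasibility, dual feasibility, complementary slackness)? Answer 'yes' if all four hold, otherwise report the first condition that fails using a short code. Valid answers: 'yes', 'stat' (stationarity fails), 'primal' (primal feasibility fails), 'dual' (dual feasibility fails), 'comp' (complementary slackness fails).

Gradient of f: grad f(x) = Q x + c = (4, 0)
Constraint values g_i(x) = a_i^T x - b_i:
  g_1((2, 2)) = 0
Stationarity residual: grad f(x) + sum_i lambda_i a_i = (0, 0)
  -> stationarity OK
Primal feasibility (all g_i <= 0): OK
Dual feasibility (all lambda_i >= 0): FAILS
Complementary slackness (lambda_i * g_i(x) = 0 for all i): OK

Verdict: the first failing condition is dual_feasibility -> dual.

dual


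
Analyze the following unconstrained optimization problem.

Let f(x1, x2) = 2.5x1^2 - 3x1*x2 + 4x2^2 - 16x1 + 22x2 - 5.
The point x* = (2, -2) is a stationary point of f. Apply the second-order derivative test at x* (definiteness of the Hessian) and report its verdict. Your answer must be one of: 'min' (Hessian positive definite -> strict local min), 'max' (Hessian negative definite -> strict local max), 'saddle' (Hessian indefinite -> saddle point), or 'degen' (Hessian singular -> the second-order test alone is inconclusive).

Compute the Hessian H = grad^2 f:
  H = [[5, -3], [-3, 8]]
Verify stationarity: grad f(x*) = H x* + g = (0, 0).
Eigenvalues of H: 3.1459, 9.8541.
Both eigenvalues > 0, so H is positive definite -> x* is a strict local min.

min


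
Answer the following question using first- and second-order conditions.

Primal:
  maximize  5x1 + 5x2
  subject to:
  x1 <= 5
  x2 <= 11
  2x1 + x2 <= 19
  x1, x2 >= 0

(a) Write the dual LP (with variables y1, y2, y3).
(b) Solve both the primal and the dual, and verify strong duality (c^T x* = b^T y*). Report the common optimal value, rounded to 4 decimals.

The standard primal-dual pair for 'max c^T x s.t. A x <= b, x >= 0' is:
  Dual:  min b^T y  s.t.  A^T y >= c,  y >= 0.

So the dual LP is:
  minimize  5y1 + 11y2 + 19y3
  subject to:
    y1 + 2y3 >= 5
    y2 + y3 >= 5
    y1, y2, y3 >= 0

Solving the primal: x* = (4, 11).
  primal value c^T x* = 75.
Solving the dual: y* = (0, 2.5, 2.5).
  dual value b^T y* = 75.
Strong duality: c^T x* = b^T y*. Confirmed.

75


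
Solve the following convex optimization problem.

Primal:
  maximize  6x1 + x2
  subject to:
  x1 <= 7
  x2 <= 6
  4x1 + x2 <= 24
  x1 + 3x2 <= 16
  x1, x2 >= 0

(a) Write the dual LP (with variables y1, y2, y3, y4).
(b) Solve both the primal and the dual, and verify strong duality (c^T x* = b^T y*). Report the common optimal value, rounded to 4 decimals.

The standard primal-dual pair for 'max c^T x s.t. A x <= b, x >= 0' is:
  Dual:  min b^T y  s.t.  A^T y >= c,  y >= 0.

So the dual LP is:
  minimize  7y1 + 6y2 + 24y3 + 16y4
  subject to:
    y1 + 4y3 + y4 >= 6
    y2 + y3 + 3y4 >= 1
    y1, y2, y3, y4 >= 0

Solving the primal: x* = (6, 0).
  primal value c^T x* = 36.
Solving the dual: y* = (0, 0, 1.5, 0).
  dual value b^T y* = 36.
Strong duality: c^T x* = b^T y*. Confirmed.

36


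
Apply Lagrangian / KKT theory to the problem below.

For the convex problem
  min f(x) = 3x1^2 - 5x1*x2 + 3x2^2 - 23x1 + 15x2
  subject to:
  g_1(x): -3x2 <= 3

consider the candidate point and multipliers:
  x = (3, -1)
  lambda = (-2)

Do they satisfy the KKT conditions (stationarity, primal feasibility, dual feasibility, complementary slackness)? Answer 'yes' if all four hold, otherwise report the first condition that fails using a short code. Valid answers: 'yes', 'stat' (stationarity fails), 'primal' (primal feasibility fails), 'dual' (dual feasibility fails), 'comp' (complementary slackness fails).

Gradient of f: grad f(x) = Q x + c = (0, -6)
Constraint values g_i(x) = a_i^T x - b_i:
  g_1((3, -1)) = 0
Stationarity residual: grad f(x) + sum_i lambda_i a_i = (0, 0)
  -> stationarity OK
Primal feasibility (all g_i <= 0): OK
Dual feasibility (all lambda_i >= 0): FAILS
Complementary slackness (lambda_i * g_i(x) = 0 for all i): OK

Verdict: the first failing condition is dual_feasibility -> dual.

dual


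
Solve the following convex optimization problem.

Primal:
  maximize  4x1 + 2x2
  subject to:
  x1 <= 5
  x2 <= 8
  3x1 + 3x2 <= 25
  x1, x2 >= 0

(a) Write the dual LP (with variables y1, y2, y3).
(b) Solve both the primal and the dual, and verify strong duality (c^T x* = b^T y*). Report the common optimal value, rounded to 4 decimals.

The standard primal-dual pair for 'max c^T x s.t. A x <= b, x >= 0' is:
  Dual:  min b^T y  s.t.  A^T y >= c,  y >= 0.

So the dual LP is:
  minimize  5y1 + 8y2 + 25y3
  subject to:
    y1 + 3y3 >= 4
    y2 + 3y3 >= 2
    y1, y2, y3 >= 0

Solving the primal: x* = (5, 3.3333).
  primal value c^T x* = 26.6667.
Solving the dual: y* = (2, 0, 0.6667).
  dual value b^T y* = 26.6667.
Strong duality: c^T x* = b^T y*. Confirmed.

26.6667


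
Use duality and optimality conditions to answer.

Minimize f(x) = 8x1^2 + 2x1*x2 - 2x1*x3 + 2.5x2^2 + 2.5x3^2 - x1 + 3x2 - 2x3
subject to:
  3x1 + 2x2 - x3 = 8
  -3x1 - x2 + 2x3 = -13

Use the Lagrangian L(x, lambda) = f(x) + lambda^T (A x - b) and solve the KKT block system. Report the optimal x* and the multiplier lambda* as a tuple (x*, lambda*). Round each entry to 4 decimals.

Form the Lagrangian:
  L(x, lambda) = (1/2) x^T Q x + c^T x + lambda^T (A x - b)
Stationarity (grad_x L = 0): Q x + c + A^T lambda = 0.
Primal feasibility: A x = b.

This gives the KKT block system:
  [ Q   A^T ] [ x     ]   [-c ]
  [ A    0  ] [ lambda ] = [ b ]

Solving the linear system:
  x*      = (1.5, -0.5, -4.5)
  lambda* = (6.8333, 17.1667)
  f(x*)   = 87.25

x* = (1.5, -0.5, -4.5), lambda* = (6.8333, 17.1667)


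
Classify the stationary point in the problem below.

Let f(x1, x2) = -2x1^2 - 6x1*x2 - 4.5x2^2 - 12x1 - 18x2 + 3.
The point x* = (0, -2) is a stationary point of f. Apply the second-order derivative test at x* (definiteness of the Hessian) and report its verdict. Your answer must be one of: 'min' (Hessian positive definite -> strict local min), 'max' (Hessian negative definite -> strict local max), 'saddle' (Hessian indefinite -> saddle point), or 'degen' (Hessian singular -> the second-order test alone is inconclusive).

Compute the Hessian H = grad^2 f:
  H = [[-4, -6], [-6, -9]]
Verify stationarity: grad f(x*) = H x* + g = (0, 0).
Eigenvalues of H: -13, 0.
H has a zero eigenvalue (singular; negative semidefinite but not definite), so H is neither positive definite, negative definite, nor indefinite. The second-order test alone is inconclusive -> degen.
(Indeed, f is constant along the null direction of H through x*, so x* is not a strict local extremum.)

degen


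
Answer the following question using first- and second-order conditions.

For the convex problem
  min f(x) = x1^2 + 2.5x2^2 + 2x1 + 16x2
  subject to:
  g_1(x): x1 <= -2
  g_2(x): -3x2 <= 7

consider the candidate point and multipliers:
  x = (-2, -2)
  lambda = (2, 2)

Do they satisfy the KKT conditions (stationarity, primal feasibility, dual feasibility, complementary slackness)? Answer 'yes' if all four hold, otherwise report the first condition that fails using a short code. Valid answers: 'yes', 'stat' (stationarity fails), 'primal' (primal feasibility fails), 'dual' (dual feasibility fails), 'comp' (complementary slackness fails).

Gradient of f: grad f(x) = Q x + c = (-2, 6)
Constraint values g_i(x) = a_i^T x - b_i:
  g_1((-2, -2)) = 0
  g_2((-2, -2)) = -1
Stationarity residual: grad f(x) + sum_i lambda_i a_i = (0, 0)
  -> stationarity OK
Primal feasibility (all g_i <= 0): OK
Dual feasibility (all lambda_i >= 0): OK
Complementary slackness (lambda_i * g_i(x) = 0 for all i): FAILS

Verdict: the first failing condition is complementary_slackness -> comp.

comp


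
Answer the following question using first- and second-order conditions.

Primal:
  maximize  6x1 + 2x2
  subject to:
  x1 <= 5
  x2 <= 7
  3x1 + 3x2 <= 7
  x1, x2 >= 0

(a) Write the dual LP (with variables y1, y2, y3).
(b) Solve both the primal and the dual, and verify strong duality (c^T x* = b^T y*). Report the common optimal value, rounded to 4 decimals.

The standard primal-dual pair for 'max c^T x s.t. A x <= b, x >= 0' is:
  Dual:  min b^T y  s.t.  A^T y >= c,  y >= 0.

So the dual LP is:
  minimize  5y1 + 7y2 + 7y3
  subject to:
    y1 + 3y3 >= 6
    y2 + 3y3 >= 2
    y1, y2, y3 >= 0

Solving the primal: x* = (2.3333, 0).
  primal value c^T x* = 14.
Solving the dual: y* = (0, 0, 2).
  dual value b^T y* = 14.
Strong duality: c^T x* = b^T y*. Confirmed.

14


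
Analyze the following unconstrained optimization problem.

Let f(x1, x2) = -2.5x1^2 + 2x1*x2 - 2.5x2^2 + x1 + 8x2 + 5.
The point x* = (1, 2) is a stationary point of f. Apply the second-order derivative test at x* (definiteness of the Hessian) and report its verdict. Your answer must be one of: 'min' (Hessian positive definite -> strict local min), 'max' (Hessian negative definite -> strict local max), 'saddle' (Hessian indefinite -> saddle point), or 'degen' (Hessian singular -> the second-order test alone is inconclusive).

Compute the Hessian H = grad^2 f:
  H = [[-5, 2], [2, -5]]
Verify stationarity: grad f(x*) = H x* + g = (0, 0).
Eigenvalues of H: -7, -3.
Both eigenvalues < 0, so H is negative definite -> x* is a strict local max.

max


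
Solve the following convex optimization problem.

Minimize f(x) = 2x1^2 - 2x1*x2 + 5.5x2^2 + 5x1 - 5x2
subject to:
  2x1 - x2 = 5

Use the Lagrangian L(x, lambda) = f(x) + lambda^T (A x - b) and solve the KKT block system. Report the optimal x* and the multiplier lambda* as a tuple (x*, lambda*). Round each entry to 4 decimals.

Form the Lagrangian:
  L(x, lambda) = (1/2) x^T Q x + c^T x + lambda^T (A x - b)
Stationarity (grad_x L = 0): Q x + c + A^T lambda = 0.
Primal feasibility: A x = b.

This gives the KKT block system:
  [ Q   A^T ] [ x     ]   [-c ]
  [ A    0  ] [ lambda ] = [ b ]

Solving the linear system:
  x*      = (2.625, 0.25)
  lambda* = (-7.5)
  f(x*)   = 24.6875

x* = (2.625, 0.25), lambda* = (-7.5)


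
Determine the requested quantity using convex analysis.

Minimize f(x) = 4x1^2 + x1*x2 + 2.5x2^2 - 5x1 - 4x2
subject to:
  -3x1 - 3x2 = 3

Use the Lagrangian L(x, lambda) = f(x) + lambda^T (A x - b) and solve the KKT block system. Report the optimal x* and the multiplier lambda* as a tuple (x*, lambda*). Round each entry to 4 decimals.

Form the Lagrangian:
  L(x, lambda) = (1/2) x^T Q x + c^T x + lambda^T (A x - b)
Stationarity (grad_x L = 0): Q x + c + A^T lambda = 0.
Primal feasibility: A x = b.

This gives the KKT block system:
  [ Q   A^T ] [ x     ]   [-c ]
  [ A    0  ] [ lambda ] = [ b ]

Solving the linear system:
  x*      = (-0.2727, -0.7273)
  lambda* = (-2.6364)
  f(x*)   = 6.0909

x* = (-0.2727, -0.7273), lambda* = (-2.6364)


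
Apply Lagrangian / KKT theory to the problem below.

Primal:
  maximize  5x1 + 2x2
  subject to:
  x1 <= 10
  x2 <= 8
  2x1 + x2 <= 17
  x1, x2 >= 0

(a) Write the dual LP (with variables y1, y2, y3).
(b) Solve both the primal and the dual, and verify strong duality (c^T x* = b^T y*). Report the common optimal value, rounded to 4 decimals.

The standard primal-dual pair for 'max c^T x s.t. A x <= b, x >= 0' is:
  Dual:  min b^T y  s.t.  A^T y >= c,  y >= 0.

So the dual LP is:
  minimize  10y1 + 8y2 + 17y3
  subject to:
    y1 + 2y3 >= 5
    y2 + y3 >= 2
    y1, y2, y3 >= 0

Solving the primal: x* = (8.5, 0).
  primal value c^T x* = 42.5.
Solving the dual: y* = (0, 0, 2.5).
  dual value b^T y* = 42.5.
Strong duality: c^T x* = b^T y*. Confirmed.

42.5


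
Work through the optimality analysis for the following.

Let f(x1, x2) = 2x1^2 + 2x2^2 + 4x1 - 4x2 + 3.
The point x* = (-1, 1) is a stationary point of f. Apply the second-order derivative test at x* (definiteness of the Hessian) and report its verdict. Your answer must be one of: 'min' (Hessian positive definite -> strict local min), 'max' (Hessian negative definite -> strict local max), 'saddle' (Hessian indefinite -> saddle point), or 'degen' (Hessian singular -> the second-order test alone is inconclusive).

Compute the Hessian H = grad^2 f:
  H = [[4, 0], [0, 4]]
Verify stationarity: grad f(x*) = H x* + g = (0, 0).
Eigenvalues of H: 4, 4.
Both eigenvalues > 0, so H is positive definite -> x* is a strict local min.

min


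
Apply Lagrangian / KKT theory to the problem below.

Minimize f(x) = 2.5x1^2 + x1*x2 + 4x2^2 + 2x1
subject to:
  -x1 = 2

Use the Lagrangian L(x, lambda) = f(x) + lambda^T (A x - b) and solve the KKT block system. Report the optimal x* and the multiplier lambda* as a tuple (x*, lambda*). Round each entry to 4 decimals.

Form the Lagrangian:
  L(x, lambda) = (1/2) x^T Q x + c^T x + lambda^T (A x - b)
Stationarity (grad_x L = 0): Q x + c + A^T lambda = 0.
Primal feasibility: A x = b.

This gives the KKT block system:
  [ Q   A^T ] [ x     ]   [-c ]
  [ A    0  ] [ lambda ] = [ b ]

Solving the linear system:
  x*      = (-2, 0.25)
  lambda* = (-7.75)
  f(x*)   = 5.75

x* = (-2, 0.25), lambda* = (-7.75)


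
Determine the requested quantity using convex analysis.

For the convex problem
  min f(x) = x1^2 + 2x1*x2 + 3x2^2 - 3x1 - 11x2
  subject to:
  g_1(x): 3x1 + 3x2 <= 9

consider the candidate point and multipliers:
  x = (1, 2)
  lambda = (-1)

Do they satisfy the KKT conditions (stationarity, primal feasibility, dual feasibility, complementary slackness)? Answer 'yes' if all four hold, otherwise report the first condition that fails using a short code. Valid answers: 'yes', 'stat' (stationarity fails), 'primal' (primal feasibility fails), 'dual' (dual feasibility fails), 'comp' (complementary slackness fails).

Gradient of f: grad f(x) = Q x + c = (3, 3)
Constraint values g_i(x) = a_i^T x - b_i:
  g_1((1, 2)) = 0
Stationarity residual: grad f(x) + sum_i lambda_i a_i = (0, 0)
  -> stationarity OK
Primal feasibility (all g_i <= 0): OK
Dual feasibility (all lambda_i >= 0): FAILS
Complementary slackness (lambda_i * g_i(x) = 0 for all i): OK

Verdict: the first failing condition is dual_feasibility -> dual.

dual


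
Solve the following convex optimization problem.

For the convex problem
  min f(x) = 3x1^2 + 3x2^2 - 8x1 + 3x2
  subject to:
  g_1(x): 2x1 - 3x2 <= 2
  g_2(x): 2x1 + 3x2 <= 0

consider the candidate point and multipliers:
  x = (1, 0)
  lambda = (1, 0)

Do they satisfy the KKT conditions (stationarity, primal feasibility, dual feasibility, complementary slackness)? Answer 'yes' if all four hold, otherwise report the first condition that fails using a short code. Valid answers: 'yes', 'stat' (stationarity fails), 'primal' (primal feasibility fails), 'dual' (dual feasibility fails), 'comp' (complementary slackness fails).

Gradient of f: grad f(x) = Q x + c = (-2, 3)
Constraint values g_i(x) = a_i^T x - b_i:
  g_1((1, 0)) = 0
  g_2((1, 0)) = 2
Stationarity residual: grad f(x) + sum_i lambda_i a_i = (0, 0)
  -> stationarity OK
Primal feasibility (all g_i <= 0): FAILS
Dual feasibility (all lambda_i >= 0): OK
Complementary slackness (lambda_i * g_i(x) = 0 for all i): OK

Verdict: the first failing condition is primal_feasibility -> primal.

primal


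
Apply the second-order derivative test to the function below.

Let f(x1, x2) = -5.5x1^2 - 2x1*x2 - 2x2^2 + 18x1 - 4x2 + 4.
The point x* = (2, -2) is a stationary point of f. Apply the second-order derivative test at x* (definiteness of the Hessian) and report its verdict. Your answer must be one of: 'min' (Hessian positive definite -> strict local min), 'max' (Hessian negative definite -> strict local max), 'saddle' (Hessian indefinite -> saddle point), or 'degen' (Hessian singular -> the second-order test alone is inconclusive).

Compute the Hessian H = grad^2 f:
  H = [[-11, -2], [-2, -4]]
Verify stationarity: grad f(x*) = H x* + g = (0, 0).
Eigenvalues of H: -11.5311, -3.4689.
Both eigenvalues < 0, so H is negative definite -> x* is a strict local max.

max


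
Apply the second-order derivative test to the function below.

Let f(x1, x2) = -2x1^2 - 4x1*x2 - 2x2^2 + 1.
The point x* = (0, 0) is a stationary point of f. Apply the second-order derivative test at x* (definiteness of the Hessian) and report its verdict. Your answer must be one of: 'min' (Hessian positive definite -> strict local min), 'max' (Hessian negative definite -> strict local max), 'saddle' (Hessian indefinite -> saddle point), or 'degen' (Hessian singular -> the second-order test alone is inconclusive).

Compute the Hessian H = grad^2 f:
  H = [[-4, -4], [-4, -4]]
Verify stationarity: grad f(x*) = H x* + g = (0, 0).
Eigenvalues of H: -8, 0.
H has a zero eigenvalue (singular; negative semidefinite but not definite), so H is neither positive definite, negative definite, nor indefinite. The second-order test alone is inconclusive -> degen.
(Indeed, f is constant along the null direction of H through x*, so x* is not a strict local extremum.)

degen


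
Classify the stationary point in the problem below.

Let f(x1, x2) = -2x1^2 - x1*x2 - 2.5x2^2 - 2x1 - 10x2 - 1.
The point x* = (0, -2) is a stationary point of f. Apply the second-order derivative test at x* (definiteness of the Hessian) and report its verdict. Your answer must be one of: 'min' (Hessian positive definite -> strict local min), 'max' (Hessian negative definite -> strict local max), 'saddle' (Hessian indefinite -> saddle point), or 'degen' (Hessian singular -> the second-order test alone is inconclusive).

Compute the Hessian H = grad^2 f:
  H = [[-4, -1], [-1, -5]]
Verify stationarity: grad f(x*) = H x* + g = (0, 0).
Eigenvalues of H: -5.618, -3.382.
Both eigenvalues < 0, so H is negative definite -> x* is a strict local max.

max


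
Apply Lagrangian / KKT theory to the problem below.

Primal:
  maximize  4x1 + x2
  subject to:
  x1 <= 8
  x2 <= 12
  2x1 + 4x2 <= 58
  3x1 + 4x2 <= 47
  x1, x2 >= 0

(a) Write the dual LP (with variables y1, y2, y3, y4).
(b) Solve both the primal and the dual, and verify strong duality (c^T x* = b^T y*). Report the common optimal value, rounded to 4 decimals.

The standard primal-dual pair for 'max c^T x s.t. A x <= b, x >= 0' is:
  Dual:  min b^T y  s.t.  A^T y >= c,  y >= 0.

So the dual LP is:
  minimize  8y1 + 12y2 + 58y3 + 47y4
  subject to:
    y1 + 2y3 + 3y4 >= 4
    y2 + 4y3 + 4y4 >= 1
    y1, y2, y3, y4 >= 0

Solving the primal: x* = (8, 5.75).
  primal value c^T x* = 37.75.
Solving the dual: y* = (3.25, 0, 0, 0.25).
  dual value b^T y* = 37.75.
Strong duality: c^T x* = b^T y*. Confirmed.

37.75


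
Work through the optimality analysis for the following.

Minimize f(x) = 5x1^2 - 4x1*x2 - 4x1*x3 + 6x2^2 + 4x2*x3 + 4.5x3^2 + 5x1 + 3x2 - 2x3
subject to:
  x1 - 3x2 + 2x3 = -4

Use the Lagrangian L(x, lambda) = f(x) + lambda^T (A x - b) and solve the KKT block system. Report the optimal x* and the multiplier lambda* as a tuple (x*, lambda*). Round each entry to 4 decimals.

Form the Lagrangian:
  L(x, lambda) = (1/2) x^T Q x + c^T x + lambda^T (A x - b)
Stationarity (grad_x L = 0): Q x + c + A^T lambda = 0.
Primal feasibility: A x = b.

This gives the KKT block system:
  [ Q   A^T ] [ x     ]   [-c ]
  [ A    0  ] [ lambda ] = [ b ]

Solving the linear system:
  x*      = (-0.9837, 0.3741, -0.9469)
  lambda* = (2.5456)
  f(x*)   = 4.1401

x* = (-0.9837, 0.3741, -0.9469), lambda* = (2.5456)


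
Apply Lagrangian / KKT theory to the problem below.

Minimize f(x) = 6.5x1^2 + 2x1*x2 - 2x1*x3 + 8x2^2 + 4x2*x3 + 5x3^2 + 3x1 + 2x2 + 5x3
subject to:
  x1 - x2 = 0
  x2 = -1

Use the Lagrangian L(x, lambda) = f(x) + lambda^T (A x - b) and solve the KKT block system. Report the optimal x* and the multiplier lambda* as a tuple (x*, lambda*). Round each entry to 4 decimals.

Form the Lagrangian:
  L(x, lambda) = (1/2) x^T Q x + c^T x + lambda^T (A x - b)
Stationarity (grad_x L = 0): Q x + c + A^T lambda = 0.
Primal feasibility: A x = b.

This gives the KKT block system:
  [ Q   A^T ] [ x     ]   [-c ]
  [ A    0  ] [ lambda ] = [ b ]

Solving the linear system:
  x*      = (-1, -1, -0.3)
  lambda* = (11.4, 28.6)
  f(x*)   = 11.05

x* = (-1, -1, -0.3), lambda* = (11.4, 28.6)


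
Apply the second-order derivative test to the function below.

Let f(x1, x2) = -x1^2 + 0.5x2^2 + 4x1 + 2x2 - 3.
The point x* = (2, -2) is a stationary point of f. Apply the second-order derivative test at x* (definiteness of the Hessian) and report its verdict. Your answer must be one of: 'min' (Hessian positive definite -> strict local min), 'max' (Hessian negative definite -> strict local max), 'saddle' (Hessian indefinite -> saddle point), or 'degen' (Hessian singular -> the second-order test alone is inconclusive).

Compute the Hessian H = grad^2 f:
  H = [[-2, 0], [0, 1]]
Verify stationarity: grad f(x*) = H x* + g = (0, 0).
Eigenvalues of H: -2, 1.
Eigenvalues have mixed signs, so H is indefinite -> x* is a saddle point.

saddle


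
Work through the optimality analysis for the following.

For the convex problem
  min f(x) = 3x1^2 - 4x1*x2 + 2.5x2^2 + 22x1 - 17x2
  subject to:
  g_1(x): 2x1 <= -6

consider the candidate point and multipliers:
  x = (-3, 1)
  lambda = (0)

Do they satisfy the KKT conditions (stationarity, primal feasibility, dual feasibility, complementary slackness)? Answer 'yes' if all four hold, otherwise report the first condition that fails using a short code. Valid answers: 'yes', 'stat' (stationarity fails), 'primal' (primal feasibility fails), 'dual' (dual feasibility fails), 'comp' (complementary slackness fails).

Gradient of f: grad f(x) = Q x + c = (0, 0)
Constraint values g_i(x) = a_i^T x - b_i:
  g_1((-3, 1)) = 0
Stationarity residual: grad f(x) + sum_i lambda_i a_i = (0, 0)
  -> stationarity OK
Primal feasibility (all g_i <= 0): OK
Dual feasibility (all lambda_i >= 0): OK
Complementary slackness (lambda_i * g_i(x) = 0 for all i): OK

Verdict: yes, KKT holds.

yes


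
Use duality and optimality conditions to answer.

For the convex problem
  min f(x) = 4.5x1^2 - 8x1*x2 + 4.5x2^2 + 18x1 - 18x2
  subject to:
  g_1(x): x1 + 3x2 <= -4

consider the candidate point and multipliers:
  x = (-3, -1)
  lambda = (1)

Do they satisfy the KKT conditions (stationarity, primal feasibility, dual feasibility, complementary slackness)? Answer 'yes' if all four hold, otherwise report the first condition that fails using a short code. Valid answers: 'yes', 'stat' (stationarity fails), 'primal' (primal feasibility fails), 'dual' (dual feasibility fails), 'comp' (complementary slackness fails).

Gradient of f: grad f(x) = Q x + c = (-1, -3)
Constraint values g_i(x) = a_i^T x - b_i:
  g_1((-3, -1)) = -2
Stationarity residual: grad f(x) + sum_i lambda_i a_i = (0, 0)
  -> stationarity OK
Primal feasibility (all g_i <= 0): OK
Dual feasibility (all lambda_i >= 0): OK
Complementary slackness (lambda_i * g_i(x) = 0 for all i): FAILS

Verdict: the first failing condition is complementary_slackness -> comp.

comp


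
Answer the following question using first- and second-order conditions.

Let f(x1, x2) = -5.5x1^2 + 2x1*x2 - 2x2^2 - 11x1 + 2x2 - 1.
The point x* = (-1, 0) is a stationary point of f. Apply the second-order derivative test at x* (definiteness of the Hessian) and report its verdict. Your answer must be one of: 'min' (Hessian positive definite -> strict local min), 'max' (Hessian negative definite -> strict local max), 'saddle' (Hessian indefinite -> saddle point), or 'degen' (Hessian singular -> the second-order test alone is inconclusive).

Compute the Hessian H = grad^2 f:
  H = [[-11, 2], [2, -4]]
Verify stationarity: grad f(x*) = H x* + g = (0, 0).
Eigenvalues of H: -11.5311, -3.4689.
Both eigenvalues < 0, so H is negative definite -> x* is a strict local max.

max


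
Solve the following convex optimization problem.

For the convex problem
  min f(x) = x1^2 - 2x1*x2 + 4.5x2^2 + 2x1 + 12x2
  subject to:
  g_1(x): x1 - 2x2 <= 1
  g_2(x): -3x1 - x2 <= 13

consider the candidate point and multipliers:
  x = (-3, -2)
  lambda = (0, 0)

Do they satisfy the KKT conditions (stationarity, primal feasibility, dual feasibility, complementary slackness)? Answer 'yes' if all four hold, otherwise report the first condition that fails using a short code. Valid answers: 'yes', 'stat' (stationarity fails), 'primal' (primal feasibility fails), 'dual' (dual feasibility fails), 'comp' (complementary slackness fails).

Gradient of f: grad f(x) = Q x + c = (0, 0)
Constraint values g_i(x) = a_i^T x - b_i:
  g_1((-3, -2)) = 0
  g_2((-3, -2)) = -2
Stationarity residual: grad f(x) + sum_i lambda_i a_i = (0, 0)
  -> stationarity OK
Primal feasibility (all g_i <= 0): OK
Dual feasibility (all lambda_i >= 0): OK
Complementary slackness (lambda_i * g_i(x) = 0 for all i): OK

Verdict: yes, KKT holds.

yes


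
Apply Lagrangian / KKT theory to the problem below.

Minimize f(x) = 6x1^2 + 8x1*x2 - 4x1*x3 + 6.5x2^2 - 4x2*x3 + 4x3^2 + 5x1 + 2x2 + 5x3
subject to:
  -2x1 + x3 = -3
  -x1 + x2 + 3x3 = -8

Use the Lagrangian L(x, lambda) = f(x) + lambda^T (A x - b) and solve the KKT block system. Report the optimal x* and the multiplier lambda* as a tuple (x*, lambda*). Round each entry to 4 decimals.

Form the Lagrangian:
  L(x, lambda) = (1/2) x^T Q x + c^T x + lambda^T (A x - b)
Stationarity (grad_x L = 0): Q x + c + A^T lambda = 0.
Primal feasibility: A x = b.

This gives the KKT block system:
  [ Q   A^T ] [ x     ]   [-c ]
  [ A    0  ] [ lambda ] = [ b ]

Solving the linear system:
  x*      = (0.4419, -1.2096, -2.1161)
  lambda* = (3.6827, 1.7252)
  f(x*)   = 7.0297

x* = (0.4419, -1.2096, -2.1161), lambda* = (3.6827, 1.7252)


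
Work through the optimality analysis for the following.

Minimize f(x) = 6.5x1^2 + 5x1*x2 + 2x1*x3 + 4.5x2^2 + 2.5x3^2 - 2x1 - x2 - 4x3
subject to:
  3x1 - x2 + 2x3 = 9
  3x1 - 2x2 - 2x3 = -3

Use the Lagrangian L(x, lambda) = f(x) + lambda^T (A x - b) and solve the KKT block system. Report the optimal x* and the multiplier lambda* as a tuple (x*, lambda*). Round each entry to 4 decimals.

Form the Lagrangian:
  L(x, lambda) = (1/2) x^T Q x + c^T x + lambda^T (A x - b)
Stationarity (grad_x L = 0): Q x + c + A^T lambda = 0.
Primal feasibility: A x = b.

This gives the KKT block system:
  [ Q   A^T ] [ x     ]   [-c ]
  [ A    0  ] [ lambda ] = [ b ]

Solving the linear system:
  x*      = (0.7289, -0.5421, 3.1355)
  lambda* = (-5.1233, 1.4444)
  f(x*)   = 18.4927

x* = (0.7289, -0.5421, 3.1355), lambda* = (-5.1233, 1.4444)


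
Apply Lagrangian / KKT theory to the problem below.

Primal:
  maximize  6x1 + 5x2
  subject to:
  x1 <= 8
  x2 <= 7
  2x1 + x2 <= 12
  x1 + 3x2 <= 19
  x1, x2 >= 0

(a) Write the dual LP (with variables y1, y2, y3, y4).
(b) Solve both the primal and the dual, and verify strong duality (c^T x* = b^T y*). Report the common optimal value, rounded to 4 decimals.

The standard primal-dual pair for 'max c^T x s.t. A x <= b, x >= 0' is:
  Dual:  min b^T y  s.t.  A^T y >= c,  y >= 0.

So the dual LP is:
  minimize  8y1 + 7y2 + 12y3 + 19y4
  subject to:
    y1 + 2y3 + y4 >= 6
    y2 + y3 + 3y4 >= 5
    y1, y2, y3, y4 >= 0

Solving the primal: x* = (3.4, 5.2).
  primal value c^T x* = 46.4.
Solving the dual: y* = (0, 0, 2.6, 0.8).
  dual value b^T y* = 46.4.
Strong duality: c^T x* = b^T y*. Confirmed.

46.4


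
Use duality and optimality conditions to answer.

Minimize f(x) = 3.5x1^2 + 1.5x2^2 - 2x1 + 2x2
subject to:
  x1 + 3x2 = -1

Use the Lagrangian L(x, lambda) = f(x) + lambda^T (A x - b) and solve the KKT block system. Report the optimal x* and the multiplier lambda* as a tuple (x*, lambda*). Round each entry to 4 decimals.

Form the Lagrangian:
  L(x, lambda) = (1/2) x^T Q x + c^T x + lambda^T (A x - b)
Stationarity (grad_x L = 0): Q x + c + A^T lambda = 0.
Primal feasibility: A x = b.

This gives the KKT block system:
  [ Q   A^T ] [ x     ]   [-c ]
  [ A    0  ] [ lambda ] = [ b ]

Solving the linear system:
  x*      = (0.3182, -0.4394)
  lambda* = (-0.2273)
  f(x*)   = -0.8712

x* = (0.3182, -0.4394), lambda* = (-0.2273)


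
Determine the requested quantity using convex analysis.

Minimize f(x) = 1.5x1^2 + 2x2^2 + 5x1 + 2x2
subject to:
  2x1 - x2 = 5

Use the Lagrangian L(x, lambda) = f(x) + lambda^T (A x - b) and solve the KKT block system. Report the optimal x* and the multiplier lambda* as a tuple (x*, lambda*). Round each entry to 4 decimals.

Form the Lagrangian:
  L(x, lambda) = (1/2) x^T Q x + c^T x + lambda^T (A x - b)
Stationarity (grad_x L = 0): Q x + c + A^T lambda = 0.
Primal feasibility: A x = b.

This gives the KKT block system:
  [ Q   A^T ] [ x     ]   [-c ]
  [ A    0  ] [ lambda ] = [ b ]

Solving the linear system:
  x*      = (1.6316, -1.7368)
  lambda* = (-4.9474)
  f(x*)   = 14.7105

x* = (1.6316, -1.7368), lambda* = (-4.9474)


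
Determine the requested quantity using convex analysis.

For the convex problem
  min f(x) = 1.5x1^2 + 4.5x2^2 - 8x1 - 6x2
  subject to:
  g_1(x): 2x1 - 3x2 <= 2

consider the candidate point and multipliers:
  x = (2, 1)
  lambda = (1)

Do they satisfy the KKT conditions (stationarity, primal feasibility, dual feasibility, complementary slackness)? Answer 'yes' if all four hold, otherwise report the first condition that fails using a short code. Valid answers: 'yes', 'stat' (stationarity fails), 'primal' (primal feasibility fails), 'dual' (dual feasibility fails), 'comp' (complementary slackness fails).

Gradient of f: grad f(x) = Q x + c = (-2, 3)
Constraint values g_i(x) = a_i^T x - b_i:
  g_1((2, 1)) = -1
Stationarity residual: grad f(x) + sum_i lambda_i a_i = (0, 0)
  -> stationarity OK
Primal feasibility (all g_i <= 0): OK
Dual feasibility (all lambda_i >= 0): OK
Complementary slackness (lambda_i * g_i(x) = 0 for all i): FAILS

Verdict: the first failing condition is complementary_slackness -> comp.

comp


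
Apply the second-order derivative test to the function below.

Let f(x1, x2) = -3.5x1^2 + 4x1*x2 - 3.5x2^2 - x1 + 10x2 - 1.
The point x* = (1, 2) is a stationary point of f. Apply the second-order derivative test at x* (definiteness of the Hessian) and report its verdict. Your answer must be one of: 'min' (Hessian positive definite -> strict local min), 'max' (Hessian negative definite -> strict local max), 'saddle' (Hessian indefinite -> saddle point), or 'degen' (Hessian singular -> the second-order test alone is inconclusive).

Compute the Hessian H = grad^2 f:
  H = [[-7, 4], [4, -7]]
Verify stationarity: grad f(x*) = H x* + g = (0, 0).
Eigenvalues of H: -11, -3.
Both eigenvalues < 0, so H is negative definite -> x* is a strict local max.

max


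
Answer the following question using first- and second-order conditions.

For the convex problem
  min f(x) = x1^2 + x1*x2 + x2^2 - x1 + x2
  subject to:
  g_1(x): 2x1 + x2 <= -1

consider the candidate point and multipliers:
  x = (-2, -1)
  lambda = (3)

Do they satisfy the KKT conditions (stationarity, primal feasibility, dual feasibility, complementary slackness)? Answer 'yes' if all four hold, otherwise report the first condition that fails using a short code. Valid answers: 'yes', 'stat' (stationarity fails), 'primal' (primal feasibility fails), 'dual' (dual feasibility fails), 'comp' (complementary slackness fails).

Gradient of f: grad f(x) = Q x + c = (-6, -3)
Constraint values g_i(x) = a_i^T x - b_i:
  g_1((-2, -1)) = -4
Stationarity residual: grad f(x) + sum_i lambda_i a_i = (0, 0)
  -> stationarity OK
Primal feasibility (all g_i <= 0): OK
Dual feasibility (all lambda_i >= 0): OK
Complementary slackness (lambda_i * g_i(x) = 0 for all i): FAILS

Verdict: the first failing condition is complementary_slackness -> comp.

comp


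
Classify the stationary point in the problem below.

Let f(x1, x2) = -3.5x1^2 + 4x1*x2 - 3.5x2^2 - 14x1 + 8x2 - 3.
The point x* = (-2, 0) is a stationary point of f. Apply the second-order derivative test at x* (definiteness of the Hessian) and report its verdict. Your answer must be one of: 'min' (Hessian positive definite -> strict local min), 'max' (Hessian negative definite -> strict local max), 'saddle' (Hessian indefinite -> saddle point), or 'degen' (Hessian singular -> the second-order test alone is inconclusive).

Compute the Hessian H = grad^2 f:
  H = [[-7, 4], [4, -7]]
Verify stationarity: grad f(x*) = H x* + g = (0, 0).
Eigenvalues of H: -11, -3.
Both eigenvalues < 0, so H is negative definite -> x* is a strict local max.

max


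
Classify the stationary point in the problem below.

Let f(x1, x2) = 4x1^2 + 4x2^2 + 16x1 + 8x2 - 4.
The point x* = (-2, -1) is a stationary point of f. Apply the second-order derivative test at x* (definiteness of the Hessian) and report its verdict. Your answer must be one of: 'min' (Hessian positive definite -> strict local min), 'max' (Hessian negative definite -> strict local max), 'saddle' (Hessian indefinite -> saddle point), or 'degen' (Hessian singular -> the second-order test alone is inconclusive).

Compute the Hessian H = grad^2 f:
  H = [[8, 0], [0, 8]]
Verify stationarity: grad f(x*) = H x* + g = (0, 0).
Eigenvalues of H: 8, 8.
Both eigenvalues > 0, so H is positive definite -> x* is a strict local min.

min


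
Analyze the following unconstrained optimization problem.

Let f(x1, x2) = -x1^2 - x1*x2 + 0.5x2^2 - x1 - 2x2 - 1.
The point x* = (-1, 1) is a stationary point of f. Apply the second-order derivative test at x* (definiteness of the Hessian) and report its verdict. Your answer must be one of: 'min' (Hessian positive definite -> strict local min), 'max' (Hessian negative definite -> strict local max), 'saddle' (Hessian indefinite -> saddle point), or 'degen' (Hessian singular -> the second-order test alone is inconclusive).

Compute the Hessian H = grad^2 f:
  H = [[-2, -1], [-1, 1]]
Verify stationarity: grad f(x*) = H x* + g = (0, 0).
Eigenvalues of H: -2.3028, 1.3028.
Eigenvalues have mixed signs, so H is indefinite -> x* is a saddle point.

saddle


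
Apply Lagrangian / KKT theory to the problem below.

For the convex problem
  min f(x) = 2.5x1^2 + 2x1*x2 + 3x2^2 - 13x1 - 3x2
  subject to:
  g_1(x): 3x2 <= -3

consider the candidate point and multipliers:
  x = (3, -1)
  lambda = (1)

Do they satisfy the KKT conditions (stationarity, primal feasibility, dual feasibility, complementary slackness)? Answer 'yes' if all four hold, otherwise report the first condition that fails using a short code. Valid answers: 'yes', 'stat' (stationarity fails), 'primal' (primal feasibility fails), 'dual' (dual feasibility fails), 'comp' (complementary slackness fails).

Gradient of f: grad f(x) = Q x + c = (0, -3)
Constraint values g_i(x) = a_i^T x - b_i:
  g_1((3, -1)) = 0
Stationarity residual: grad f(x) + sum_i lambda_i a_i = (0, 0)
  -> stationarity OK
Primal feasibility (all g_i <= 0): OK
Dual feasibility (all lambda_i >= 0): OK
Complementary slackness (lambda_i * g_i(x) = 0 for all i): OK

Verdict: yes, KKT holds.

yes


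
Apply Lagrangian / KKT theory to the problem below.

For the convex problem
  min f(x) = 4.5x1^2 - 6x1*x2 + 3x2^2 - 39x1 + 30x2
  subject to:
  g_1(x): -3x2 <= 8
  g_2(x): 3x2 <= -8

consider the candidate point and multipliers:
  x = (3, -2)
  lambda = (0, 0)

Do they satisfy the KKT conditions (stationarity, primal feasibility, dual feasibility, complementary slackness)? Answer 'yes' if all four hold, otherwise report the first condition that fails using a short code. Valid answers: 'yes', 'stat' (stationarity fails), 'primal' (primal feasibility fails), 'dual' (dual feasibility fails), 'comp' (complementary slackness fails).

Gradient of f: grad f(x) = Q x + c = (0, 0)
Constraint values g_i(x) = a_i^T x - b_i:
  g_1((3, -2)) = -2
  g_2((3, -2)) = 2
Stationarity residual: grad f(x) + sum_i lambda_i a_i = (0, 0)
  -> stationarity OK
Primal feasibility (all g_i <= 0): FAILS
Dual feasibility (all lambda_i >= 0): OK
Complementary slackness (lambda_i * g_i(x) = 0 for all i): OK

Verdict: the first failing condition is primal_feasibility -> primal.

primal


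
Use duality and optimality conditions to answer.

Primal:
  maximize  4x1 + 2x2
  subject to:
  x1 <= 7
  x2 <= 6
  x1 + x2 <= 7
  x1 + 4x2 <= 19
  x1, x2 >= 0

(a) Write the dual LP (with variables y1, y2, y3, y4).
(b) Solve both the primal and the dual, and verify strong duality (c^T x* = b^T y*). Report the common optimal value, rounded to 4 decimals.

The standard primal-dual pair for 'max c^T x s.t. A x <= b, x >= 0' is:
  Dual:  min b^T y  s.t.  A^T y >= c,  y >= 0.

So the dual LP is:
  minimize  7y1 + 6y2 + 7y3 + 19y4
  subject to:
    y1 + y3 + y4 >= 4
    y2 + y3 + 4y4 >= 2
    y1, y2, y3, y4 >= 0

Solving the primal: x* = (7, 0).
  primal value c^T x* = 28.
Solving the dual: y* = (2, 0, 2, 0).
  dual value b^T y* = 28.
Strong duality: c^T x* = b^T y*. Confirmed.

28
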